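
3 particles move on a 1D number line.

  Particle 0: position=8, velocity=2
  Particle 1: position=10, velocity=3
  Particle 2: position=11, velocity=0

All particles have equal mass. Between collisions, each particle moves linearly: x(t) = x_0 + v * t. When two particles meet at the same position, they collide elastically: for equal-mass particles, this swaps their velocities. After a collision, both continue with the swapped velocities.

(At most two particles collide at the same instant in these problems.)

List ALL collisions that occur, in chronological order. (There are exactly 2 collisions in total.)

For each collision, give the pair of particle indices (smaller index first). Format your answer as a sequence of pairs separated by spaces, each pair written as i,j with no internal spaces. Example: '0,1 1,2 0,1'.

Answer: 1,2 0,1

Derivation:
Collision at t=1/3: particles 1 and 2 swap velocities; positions: p0=26/3 p1=11 p2=11; velocities now: v0=2 v1=0 v2=3
Collision at t=3/2: particles 0 and 1 swap velocities; positions: p0=11 p1=11 p2=29/2; velocities now: v0=0 v1=2 v2=3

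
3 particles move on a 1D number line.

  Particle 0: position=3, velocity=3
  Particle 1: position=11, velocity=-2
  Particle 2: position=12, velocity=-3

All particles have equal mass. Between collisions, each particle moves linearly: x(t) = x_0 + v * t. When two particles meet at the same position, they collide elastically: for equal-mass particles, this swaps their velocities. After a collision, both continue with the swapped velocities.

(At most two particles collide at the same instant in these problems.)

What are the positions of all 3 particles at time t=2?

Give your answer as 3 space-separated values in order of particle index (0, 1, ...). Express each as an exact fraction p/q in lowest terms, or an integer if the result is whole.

Collision at t=1: particles 1 and 2 swap velocities; positions: p0=6 p1=9 p2=9; velocities now: v0=3 v1=-3 v2=-2
Collision at t=3/2: particles 0 and 1 swap velocities; positions: p0=15/2 p1=15/2 p2=8; velocities now: v0=-3 v1=3 v2=-2
Collision at t=8/5: particles 1 and 2 swap velocities; positions: p0=36/5 p1=39/5 p2=39/5; velocities now: v0=-3 v1=-2 v2=3
Advance to t=2 (no further collisions before then); velocities: v0=-3 v1=-2 v2=3; positions = 6 7 9

Answer: 6 7 9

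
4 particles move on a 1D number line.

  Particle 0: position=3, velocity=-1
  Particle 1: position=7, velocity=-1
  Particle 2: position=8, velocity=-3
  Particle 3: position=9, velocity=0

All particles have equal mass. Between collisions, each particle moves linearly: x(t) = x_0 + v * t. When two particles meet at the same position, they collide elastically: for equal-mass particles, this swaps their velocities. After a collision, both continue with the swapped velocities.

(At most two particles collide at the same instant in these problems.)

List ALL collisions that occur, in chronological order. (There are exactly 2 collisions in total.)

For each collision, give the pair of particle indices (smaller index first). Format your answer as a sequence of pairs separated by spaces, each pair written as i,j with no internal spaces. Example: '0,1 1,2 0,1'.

Collision at t=1/2: particles 1 and 2 swap velocities; positions: p0=5/2 p1=13/2 p2=13/2 p3=9; velocities now: v0=-1 v1=-3 v2=-1 v3=0
Collision at t=5/2: particles 0 and 1 swap velocities; positions: p0=1/2 p1=1/2 p2=9/2 p3=9; velocities now: v0=-3 v1=-1 v2=-1 v3=0

Answer: 1,2 0,1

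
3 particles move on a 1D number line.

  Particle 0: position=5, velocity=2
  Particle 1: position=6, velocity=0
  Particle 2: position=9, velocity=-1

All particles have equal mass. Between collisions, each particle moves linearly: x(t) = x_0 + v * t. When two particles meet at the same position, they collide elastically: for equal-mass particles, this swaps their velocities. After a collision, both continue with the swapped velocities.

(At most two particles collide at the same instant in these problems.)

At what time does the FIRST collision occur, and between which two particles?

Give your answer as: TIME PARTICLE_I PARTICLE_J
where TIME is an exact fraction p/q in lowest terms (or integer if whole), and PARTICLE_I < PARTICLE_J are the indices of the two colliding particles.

Answer: 1/2 0 1

Derivation:
Pair (0,1): pos 5,6 vel 2,0 -> gap=1, closing at 2/unit, collide at t=1/2
Pair (1,2): pos 6,9 vel 0,-1 -> gap=3, closing at 1/unit, collide at t=3
Earliest collision: t=1/2 between 0 and 1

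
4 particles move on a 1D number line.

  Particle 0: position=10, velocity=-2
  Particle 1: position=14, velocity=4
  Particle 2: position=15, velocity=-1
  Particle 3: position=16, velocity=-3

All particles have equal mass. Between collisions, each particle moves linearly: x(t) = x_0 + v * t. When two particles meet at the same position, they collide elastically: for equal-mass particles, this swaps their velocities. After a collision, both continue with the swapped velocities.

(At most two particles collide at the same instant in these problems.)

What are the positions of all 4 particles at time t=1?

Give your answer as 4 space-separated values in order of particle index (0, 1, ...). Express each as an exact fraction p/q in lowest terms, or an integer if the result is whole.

Answer: 8 13 14 18

Derivation:
Collision at t=1/5: particles 1 and 2 swap velocities; positions: p0=48/5 p1=74/5 p2=74/5 p3=77/5; velocities now: v0=-2 v1=-1 v2=4 v3=-3
Collision at t=2/7: particles 2 and 3 swap velocities; positions: p0=66/7 p1=103/7 p2=106/7 p3=106/7; velocities now: v0=-2 v1=-1 v2=-3 v3=4
Collision at t=1/2: particles 1 and 2 swap velocities; positions: p0=9 p1=29/2 p2=29/2 p3=16; velocities now: v0=-2 v1=-3 v2=-1 v3=4
Advance to t=1 (no further collisions before then); velocities: v0=-2 v1=-3 v2=-1 v3=4; positions = 8 13 14 18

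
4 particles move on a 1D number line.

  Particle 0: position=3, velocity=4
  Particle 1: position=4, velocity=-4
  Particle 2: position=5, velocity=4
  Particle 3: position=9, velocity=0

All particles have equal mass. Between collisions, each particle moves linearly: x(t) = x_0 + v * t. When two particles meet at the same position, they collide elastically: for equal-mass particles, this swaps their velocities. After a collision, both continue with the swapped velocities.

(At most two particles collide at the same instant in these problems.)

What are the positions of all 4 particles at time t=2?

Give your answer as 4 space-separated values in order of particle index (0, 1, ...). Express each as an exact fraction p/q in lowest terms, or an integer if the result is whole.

Answer: -4 9 11 13

Derivation:
Collision at t=1/8: particles 0 and 1 swap velocities; positions: p0=7/2 p1=7/2 p2=11/2 p3=9; velocities now: v0=-4 v1=4 v2=4 v3=0
Collision at t=1: particles 2 and 3 swap velocities; positions: p0=0 p1=7 p2=9 p3=9; velocities now: v0=-4 v1=4 v2=0 v3=4
Collision at t=3/2: particles 1 and 2 swap velocities; positions: p0=-2 p1=9 p2=9 p3=11; velocities now: v0=-4 v1=0 v2=4 v3=4
Advance to t=2 (no further collisions before then); velocities: v0=-4 v1=0 v2=4 v3=4; positions = -4 9 11 13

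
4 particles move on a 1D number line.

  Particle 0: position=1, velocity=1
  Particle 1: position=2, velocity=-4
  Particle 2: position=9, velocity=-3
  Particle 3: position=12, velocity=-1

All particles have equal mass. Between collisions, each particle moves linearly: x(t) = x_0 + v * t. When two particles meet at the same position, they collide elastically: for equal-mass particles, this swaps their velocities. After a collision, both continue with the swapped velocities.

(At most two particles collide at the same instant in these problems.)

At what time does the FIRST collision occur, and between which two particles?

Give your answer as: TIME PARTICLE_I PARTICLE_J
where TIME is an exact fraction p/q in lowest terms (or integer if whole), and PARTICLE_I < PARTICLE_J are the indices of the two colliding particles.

Answer: 1/5 0 1

Derivation:
Pair (0,1): pos 1,2 vel 1,-4 -> gap=1, closing at 5/unit, collide at t=1/5
Pair (1,2): pos 2,9 vel -4,-3 -> not approaching (rel speed -1 <= 0)
Pair (2,3): pos 9,12 vel -3,-1 -> not approaching (rel speed -2 <= 0)
Earliest collision: t=1/5 between 0 and 1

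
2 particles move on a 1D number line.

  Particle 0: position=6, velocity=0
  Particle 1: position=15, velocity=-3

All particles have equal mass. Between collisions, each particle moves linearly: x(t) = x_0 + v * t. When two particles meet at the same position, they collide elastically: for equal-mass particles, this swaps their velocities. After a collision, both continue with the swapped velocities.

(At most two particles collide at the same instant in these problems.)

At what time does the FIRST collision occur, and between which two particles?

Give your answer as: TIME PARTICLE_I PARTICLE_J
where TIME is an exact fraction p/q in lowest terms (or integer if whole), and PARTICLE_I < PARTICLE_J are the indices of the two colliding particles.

Answer: 3 0 1

Derivation:
Pair (0,1): pos 6,15 vel 0,-3 -> gap=9, closing at 3/unit, collide at t=3
Earliest collision: t=3 between 0 and 1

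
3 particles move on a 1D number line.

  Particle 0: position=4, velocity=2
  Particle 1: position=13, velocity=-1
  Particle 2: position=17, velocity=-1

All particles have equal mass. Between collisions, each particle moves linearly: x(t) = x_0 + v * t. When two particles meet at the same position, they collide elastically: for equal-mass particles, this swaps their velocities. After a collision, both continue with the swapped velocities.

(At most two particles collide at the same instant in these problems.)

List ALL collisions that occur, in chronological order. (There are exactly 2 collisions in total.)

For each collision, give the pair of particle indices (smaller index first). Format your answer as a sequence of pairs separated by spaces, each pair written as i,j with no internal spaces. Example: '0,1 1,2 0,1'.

Answer: 0,1 1,2

Derivation:
Collision at t=3: particles 0 and 1 swap velocities; positions: p0=10 p1=10 p2=14; velocities now: v0=-1 v1=2 v2=-1
Collision at t=13/3: particles 1 and 2 swap velocities; positions: p0=26/3 p1=38/3 p2=38/3; velocities now: v0=-1 v1=-1 v2=2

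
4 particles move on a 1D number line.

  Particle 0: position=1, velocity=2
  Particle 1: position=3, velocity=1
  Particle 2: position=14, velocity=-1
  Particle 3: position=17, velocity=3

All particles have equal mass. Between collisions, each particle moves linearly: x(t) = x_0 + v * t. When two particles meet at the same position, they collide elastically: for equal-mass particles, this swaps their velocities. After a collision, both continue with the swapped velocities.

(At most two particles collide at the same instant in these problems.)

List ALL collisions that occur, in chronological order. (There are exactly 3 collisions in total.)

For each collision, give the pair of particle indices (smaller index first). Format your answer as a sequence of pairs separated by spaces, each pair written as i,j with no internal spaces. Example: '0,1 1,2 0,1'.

Answer: 0,1 1,2 0,1

Derivation:
Collision at t=2: particles 0 and 1 swap velocities; positions: p0=5 p1=5 p2=12 p3=23; velocities now: v0=1 v1=2 v2=-1 v3=3
Collision at t=13/3: particles 1 and 2 swap velocities; positions: p0=22/3 p1=29/3 p2=29/3 p3=30; velocities now: v0=1 v1=-1 v2=2 v3=3
Collision at t=11/2: particles 0 and 1 swap velocities; positions: p0=17/2 p1=17/2 p2=12 p3=67/2; velocities now: v0=-1 v1=1 v2=2 v3=3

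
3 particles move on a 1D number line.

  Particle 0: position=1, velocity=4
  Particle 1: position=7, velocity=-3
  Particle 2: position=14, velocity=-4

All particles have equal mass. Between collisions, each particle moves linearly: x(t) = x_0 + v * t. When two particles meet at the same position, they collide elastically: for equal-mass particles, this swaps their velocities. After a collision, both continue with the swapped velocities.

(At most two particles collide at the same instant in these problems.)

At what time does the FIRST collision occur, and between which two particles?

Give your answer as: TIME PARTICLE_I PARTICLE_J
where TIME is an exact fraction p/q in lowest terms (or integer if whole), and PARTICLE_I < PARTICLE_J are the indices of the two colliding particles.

Pair (0,1): pos 1,7 vel 4,-3 -> gap=6, closing at 7/unit, collide at t=6/7
Pair (1,2): pos 7,14 vel -3,-4 -> gap=7, closing at 1/unit, collide at t=7
Earliest collision: t=6/7 between 0 and 1

Answer: 6/7 0 1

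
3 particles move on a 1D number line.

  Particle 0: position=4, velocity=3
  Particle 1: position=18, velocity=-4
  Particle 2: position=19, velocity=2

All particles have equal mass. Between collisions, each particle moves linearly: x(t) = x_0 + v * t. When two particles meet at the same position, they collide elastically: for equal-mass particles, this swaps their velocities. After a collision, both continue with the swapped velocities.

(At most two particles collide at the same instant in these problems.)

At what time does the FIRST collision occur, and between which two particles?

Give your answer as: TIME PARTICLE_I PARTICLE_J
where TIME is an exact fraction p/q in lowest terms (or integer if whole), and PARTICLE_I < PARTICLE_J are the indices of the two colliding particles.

Answer: 2 0 1

Derivation:
Pair (0,1): pos 4,18 vel 3,-4 -> gap=14, closing at 7/unit, collide at t=2
Pair (1,2): pos 18,19 vel -4,2 -> not approaching (rel speed -6 <= 0)
Earliest collision: t=2 between 0 and 1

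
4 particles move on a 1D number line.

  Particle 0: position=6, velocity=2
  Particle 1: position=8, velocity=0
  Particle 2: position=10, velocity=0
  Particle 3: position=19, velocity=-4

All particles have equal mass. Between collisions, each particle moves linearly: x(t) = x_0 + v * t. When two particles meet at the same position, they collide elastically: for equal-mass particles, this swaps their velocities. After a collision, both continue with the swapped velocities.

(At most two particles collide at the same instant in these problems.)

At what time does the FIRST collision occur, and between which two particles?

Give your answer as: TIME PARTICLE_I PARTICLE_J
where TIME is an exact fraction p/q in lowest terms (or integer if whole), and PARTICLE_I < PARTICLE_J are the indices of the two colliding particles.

Answer: 1 0 1

Derivation:
Pair (0,1): pos 6,8 vel 2,0 -> gap=2, closing at 2/unit, collide at t=1
Pair (1,2): pos 8,10 vel 0,0 -> not approaching (rel speed 0 <= 0)
Pair (2,3): pos 10,19 vel 0,-4 -> gap=9, closing at 4/unit, collide at t=9/4
Earliest collision: t=1 between 0 and 1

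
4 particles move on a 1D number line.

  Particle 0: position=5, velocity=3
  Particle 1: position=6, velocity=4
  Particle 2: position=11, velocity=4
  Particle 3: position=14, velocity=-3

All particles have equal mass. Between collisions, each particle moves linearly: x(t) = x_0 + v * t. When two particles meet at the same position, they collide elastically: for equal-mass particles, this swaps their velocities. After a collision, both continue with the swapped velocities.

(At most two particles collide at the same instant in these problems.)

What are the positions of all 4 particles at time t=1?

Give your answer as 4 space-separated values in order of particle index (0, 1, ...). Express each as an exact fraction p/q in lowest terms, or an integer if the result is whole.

Collision at t=3/7: particles 2 and 3 swap velocities; positions: p0=44/7 p1=54/7 p2=89/7 p3=89/7; velocities now: v0=3 v1=4 v2=-3 v3=4
Advance to t=1 (no further collisions before then); velocities: v0=3 v1=4 v2=-3 v3=4; positions = 8 10 11 15

Answer: 8 10 11 15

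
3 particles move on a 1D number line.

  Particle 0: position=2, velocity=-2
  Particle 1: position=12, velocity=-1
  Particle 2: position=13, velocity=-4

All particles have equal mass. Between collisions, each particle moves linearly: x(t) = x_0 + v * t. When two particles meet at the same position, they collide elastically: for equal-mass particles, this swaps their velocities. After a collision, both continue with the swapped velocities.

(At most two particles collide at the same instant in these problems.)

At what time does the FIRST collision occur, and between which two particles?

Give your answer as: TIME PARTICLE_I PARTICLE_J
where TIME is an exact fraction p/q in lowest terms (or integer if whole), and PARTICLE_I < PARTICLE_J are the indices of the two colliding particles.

Pair (0,1): pos 2,12 vel -2,-1 -> not approaching (rel speed -1 <= 0)
Pair (1,2): pos 12,13 vel -1,-4 -> gap=1, closing at 3/unit, collide at t=1/3
Earliest collision: t=1/3 between 1 and 2

Answer: 1/3 1 2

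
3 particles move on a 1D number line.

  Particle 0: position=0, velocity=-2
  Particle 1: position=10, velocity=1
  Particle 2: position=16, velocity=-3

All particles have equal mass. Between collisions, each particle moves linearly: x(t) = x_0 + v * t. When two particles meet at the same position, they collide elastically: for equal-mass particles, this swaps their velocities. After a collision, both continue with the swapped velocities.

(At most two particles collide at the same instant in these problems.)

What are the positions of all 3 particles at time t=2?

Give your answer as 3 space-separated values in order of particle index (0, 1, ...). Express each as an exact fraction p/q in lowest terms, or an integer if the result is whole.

Answer: -4 10 12

Derivation:
Collision at t=3/2: particles 1 and 2 swap velocities; positions: p0=-3 p1=23/2 p2=23/2; velocities now: v0=-2 v1=-3 v2=1
Advance to t=2 (no further collisions before then); velocities: v0=-2 v1=-3 v2=1; positions = -4 10 12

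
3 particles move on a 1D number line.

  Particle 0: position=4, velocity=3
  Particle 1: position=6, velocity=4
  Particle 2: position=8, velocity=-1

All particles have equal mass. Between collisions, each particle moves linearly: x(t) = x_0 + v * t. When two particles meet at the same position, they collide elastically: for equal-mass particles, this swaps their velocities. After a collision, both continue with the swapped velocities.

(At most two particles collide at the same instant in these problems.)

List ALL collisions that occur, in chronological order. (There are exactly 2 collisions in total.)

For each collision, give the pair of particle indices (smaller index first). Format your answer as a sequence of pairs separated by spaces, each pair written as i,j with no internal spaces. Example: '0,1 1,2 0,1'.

Collision at t=2/5: particles 1 and 2 swap velocities; positions: p0=26/5 p1=38/5 p2=38/5; velocities now: v0=3 v1=-1 v2=4
Collision at t=1: particles 0 and 1 swap velocities; positions: p0=7 p1=7 p2=10; velocities now: v0=-1 v1=3 v2=4

Answer: 1,2 0,1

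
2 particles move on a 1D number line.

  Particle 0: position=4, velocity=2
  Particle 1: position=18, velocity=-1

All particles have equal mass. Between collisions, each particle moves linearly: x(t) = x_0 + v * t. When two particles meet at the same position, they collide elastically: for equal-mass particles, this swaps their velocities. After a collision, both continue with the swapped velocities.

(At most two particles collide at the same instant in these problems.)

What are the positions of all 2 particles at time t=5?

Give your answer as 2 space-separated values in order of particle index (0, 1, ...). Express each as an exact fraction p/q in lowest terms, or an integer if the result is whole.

Answer: 13 14

Derivation:
Collision at t=14/3: particles 0 and 1 swap velocities; positions: p0=40/3 p1=40/3; velocities now: v0=-1 v1=2
Advance to t=5 (no further collisions before then); velocities: v0=-1 v1=2; positions = 13 14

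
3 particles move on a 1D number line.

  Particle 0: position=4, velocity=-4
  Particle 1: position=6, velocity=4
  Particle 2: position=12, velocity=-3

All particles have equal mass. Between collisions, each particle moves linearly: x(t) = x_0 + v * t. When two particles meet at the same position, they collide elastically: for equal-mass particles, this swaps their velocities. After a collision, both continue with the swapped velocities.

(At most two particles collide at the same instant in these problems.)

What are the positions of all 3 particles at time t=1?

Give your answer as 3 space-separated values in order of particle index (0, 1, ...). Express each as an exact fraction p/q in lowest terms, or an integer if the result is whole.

Answer: 0 9 10

Derivation:
Collision at t=6/7: particles 1 and 2 swap velocities; positions: p0=4/7 p1=66/7 p2=66/7; velocities now: v0=-4 v1=-3 v2=4
Advance to t=1 (no further collisions before then); velocities: v0=-4 v1=-3 v2=4; positions = 0 9 10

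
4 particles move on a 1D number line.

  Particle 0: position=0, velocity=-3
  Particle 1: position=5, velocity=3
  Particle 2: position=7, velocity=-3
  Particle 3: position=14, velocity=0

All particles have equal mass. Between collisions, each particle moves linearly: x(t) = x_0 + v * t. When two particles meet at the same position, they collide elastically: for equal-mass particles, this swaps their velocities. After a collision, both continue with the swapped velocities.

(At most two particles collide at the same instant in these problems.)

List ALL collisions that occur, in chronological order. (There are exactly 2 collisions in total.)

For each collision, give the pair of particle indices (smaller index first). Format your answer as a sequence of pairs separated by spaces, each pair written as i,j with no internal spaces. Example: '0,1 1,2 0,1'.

Answer: 1,2 2,3

Derivation:
Collision at t=1/3: particles 1 and 2 swap velocities; positions: p0=-1 p1=6 p2=6 p3=14; velocities now: v0=-3 v1=-3 v2=3 v3=0
Collision at t=3: particles 2 and 3 swap velocities; positions: p0=-9 p1=-2 p2=14 p3=14; velocities now: v0=-3 v1=-3 v2=0 v3=3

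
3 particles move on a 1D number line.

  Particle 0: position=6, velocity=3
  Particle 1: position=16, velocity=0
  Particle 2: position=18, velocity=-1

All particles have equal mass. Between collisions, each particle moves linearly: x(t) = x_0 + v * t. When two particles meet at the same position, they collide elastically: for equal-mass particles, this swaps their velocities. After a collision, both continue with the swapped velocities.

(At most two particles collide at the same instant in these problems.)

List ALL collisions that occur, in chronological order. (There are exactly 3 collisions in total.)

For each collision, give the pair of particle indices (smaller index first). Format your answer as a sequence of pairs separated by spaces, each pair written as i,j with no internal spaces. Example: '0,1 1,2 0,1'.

Answer: 1,2 0,1 1,2

Derivation:
Collision at t=2: particles 1 and 2 swap velocities; positions: p0=12 p1=16 p2=16; velocities now: v0=3 v1=-1 v2=0
Collision at t=3: particles 0 and 1 swap velocities; positions: p0=15 p1=15 p2=16; velocities now: v0=-1 v1=3 v2=0
Collision at t=10/3: particles 1 and 2 swap velocities; positions: p0=44/3 p1=16 p2=16; velocities now: v0=-1 v1=0 v2=3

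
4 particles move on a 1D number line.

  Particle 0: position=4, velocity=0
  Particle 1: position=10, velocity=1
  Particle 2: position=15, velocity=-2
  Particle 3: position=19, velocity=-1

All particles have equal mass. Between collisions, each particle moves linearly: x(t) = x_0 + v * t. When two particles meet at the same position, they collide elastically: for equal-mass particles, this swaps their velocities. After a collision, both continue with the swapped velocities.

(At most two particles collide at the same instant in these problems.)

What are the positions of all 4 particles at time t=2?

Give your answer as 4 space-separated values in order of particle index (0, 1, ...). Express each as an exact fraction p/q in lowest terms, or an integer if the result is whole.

Answer: 4 11 12 17

Derivation:
Collision at t=5/3: particles 1 and 2 swap velocities; positions: p0=4 p1=35/3 p2=35/3 p3=52/3; velocities now: v0=0 v1=-2 v2=1 v3=-1
Advance to t=2 (no further collisions before then); velocities: v0=0 v1=-2 v2=1 v3=-1; positions = 4 11 12 17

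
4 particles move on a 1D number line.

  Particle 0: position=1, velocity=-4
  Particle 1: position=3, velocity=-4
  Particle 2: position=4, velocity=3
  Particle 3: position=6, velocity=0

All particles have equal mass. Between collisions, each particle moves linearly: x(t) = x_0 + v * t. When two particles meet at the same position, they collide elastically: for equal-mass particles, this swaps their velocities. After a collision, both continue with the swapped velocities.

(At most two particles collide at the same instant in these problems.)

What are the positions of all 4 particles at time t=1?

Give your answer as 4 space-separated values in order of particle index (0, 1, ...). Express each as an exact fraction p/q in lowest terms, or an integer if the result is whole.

Collision at t=2/3: particles 2 and 3 swap velocities; positions: p0=-5/3 p1=1/3 p2=6 p3=6; velocities now: v0=-4 v1=-4 v2=0 v3=3
Advance to t=1 (no further collisions before then); velocities: v0=-4 v1=-4 v2=0 v3=3; positions = -3 -1 6 7

Answer: -3 -1 6 7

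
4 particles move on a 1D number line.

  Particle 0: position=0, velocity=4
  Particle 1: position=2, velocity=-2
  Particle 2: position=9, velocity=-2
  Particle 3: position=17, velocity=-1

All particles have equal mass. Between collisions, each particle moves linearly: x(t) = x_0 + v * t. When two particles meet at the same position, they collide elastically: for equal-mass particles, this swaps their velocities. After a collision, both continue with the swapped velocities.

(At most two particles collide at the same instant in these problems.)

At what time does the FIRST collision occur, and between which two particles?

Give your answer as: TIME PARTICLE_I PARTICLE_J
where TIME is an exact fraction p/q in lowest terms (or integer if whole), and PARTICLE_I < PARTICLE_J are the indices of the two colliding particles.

Answer: 1/3 0 1

Derivation:
Pair (0,1): pos 0,2 vel 4,-2 -> gap=2, closing at 6/unit, collide at t=1/3
Pair (1,2): pos 2,9 vel -2,-2 -> not approaching (rel speed 0 <= 0)
Pair (2,3): pos 9,17 vel -2,-1 -> not approaching (rel speed -1 <= 0)
Earliest collision: t=1/3 between 0 and 1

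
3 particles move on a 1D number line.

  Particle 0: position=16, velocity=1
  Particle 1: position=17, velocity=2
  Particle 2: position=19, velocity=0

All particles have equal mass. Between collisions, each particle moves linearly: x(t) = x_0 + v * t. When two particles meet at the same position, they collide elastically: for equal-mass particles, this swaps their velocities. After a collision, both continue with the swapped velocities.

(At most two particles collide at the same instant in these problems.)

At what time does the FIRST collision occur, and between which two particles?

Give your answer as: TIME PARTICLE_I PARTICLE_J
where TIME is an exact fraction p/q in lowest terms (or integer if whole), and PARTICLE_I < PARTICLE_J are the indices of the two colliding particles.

Answer: 1 1 2

Derivation:
Pair (0,1): pos 16,17 vel 1,2 -> not approaching (rel speed -1 <= 0)
Pair (1,2): pos 17,19 vel 2,0 -> gap=2, closing at 2/unit, collide at t=1
Earliest collision: t=1 between 1 and 2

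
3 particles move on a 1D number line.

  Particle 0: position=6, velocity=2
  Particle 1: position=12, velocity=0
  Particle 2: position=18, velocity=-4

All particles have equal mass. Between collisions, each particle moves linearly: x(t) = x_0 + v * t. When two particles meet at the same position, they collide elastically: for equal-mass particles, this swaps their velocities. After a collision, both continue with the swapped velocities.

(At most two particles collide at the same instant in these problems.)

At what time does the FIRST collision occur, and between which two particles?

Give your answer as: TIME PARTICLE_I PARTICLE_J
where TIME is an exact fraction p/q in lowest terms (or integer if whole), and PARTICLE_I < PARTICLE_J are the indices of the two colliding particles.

Pair (0,1): pos 6,12 vel 2,0 -> gap=6, closing at 2/unit, collide at t=3
Pair (1,2): pos 12,18 vel 0,-4 -> gap=6, closing at 4/unit, collide at t=3/2
Earliest collision: t=3/2 between 1 and 2

Answer: 3/2 1 2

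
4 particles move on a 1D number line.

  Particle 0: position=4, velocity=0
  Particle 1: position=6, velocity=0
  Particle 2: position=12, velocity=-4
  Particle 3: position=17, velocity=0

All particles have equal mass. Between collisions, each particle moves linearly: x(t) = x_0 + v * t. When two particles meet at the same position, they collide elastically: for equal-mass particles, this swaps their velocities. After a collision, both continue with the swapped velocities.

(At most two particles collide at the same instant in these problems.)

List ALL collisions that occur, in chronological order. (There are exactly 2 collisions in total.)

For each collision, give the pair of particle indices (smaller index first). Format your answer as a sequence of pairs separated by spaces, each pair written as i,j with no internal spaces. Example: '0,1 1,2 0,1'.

Answer: 1,2 0,1

Derivation:
Collision at t=3/2: particles 1 and 2 swap velocities; positions: p0=4 p1=6 p2=6 p3=17; velocities now: v0=0 v1=-4 v2=0 v3=0
Collision at t=2: particles 0 and 1 swap velocities; positions: p0=4 p1=4 p2=6 p3=17; velocities now: v0=-4 v1=0 v2=0 v3=0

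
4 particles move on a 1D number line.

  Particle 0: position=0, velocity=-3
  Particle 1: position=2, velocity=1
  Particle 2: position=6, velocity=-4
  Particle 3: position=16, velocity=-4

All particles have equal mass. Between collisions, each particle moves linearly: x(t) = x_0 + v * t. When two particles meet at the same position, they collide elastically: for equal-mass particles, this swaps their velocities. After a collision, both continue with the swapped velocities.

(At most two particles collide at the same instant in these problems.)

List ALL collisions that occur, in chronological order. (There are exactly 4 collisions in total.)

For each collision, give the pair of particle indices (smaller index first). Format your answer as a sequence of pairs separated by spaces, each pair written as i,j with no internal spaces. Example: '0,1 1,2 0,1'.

Collision at t=4/5: particles 1 and 2 swap velocities; positions: p0=-12/5 p1=14/5 p2=14/5 p3=64/5; velocities now: v0=-3 v1=-4 v2=1 v3=-4
Collision at t=14/5: particles 2 and 3 swap velocities; positions: p0=-42/5 p1=-26/5 p2=24/5 p3=24/5; velocities now: v0=-3 v1=-4 v2=-4 v3=1
Collision at t=6: particles 0 and 1 swap velocities; positions: p0=-18 p1=-18 p2=-8 p3=8; velocities now: v0=-4 v1=-3 v2=-4 v3=1
Collision at t=16: particles 1 and 2 swap velocities; positions: p0=-58 p1=-48 p2=-48 p3=18; velocities now: v0=-4 v1=-4 v2=-3 v3=1

Answer: 1,2 2,3 0,1 1,2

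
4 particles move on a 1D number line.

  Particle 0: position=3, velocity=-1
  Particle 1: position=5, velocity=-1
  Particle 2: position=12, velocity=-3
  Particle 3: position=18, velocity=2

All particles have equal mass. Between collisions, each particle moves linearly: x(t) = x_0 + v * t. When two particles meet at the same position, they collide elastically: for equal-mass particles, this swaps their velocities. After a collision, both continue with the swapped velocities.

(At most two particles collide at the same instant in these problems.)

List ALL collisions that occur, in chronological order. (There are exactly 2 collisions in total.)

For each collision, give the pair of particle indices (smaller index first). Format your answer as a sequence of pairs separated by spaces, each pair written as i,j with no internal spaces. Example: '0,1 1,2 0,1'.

Answer: 1,2 0,1

Derivation:
Collision at t=7/2: particles 1 and 2 swap velocities; positions: p0=-1/2 p1=3/2 p2=3/2 p3=25; velocities now: v0=-1 v1=-3 v2=-1 v3=2
Collision at t=9/2: particles 0 and 1 swap velocities; positions: p0=-3/2 p1=-3/2 p2=1/2 p3=27; velocities now: v0=-3 v1=-1 v2=-1 v3=2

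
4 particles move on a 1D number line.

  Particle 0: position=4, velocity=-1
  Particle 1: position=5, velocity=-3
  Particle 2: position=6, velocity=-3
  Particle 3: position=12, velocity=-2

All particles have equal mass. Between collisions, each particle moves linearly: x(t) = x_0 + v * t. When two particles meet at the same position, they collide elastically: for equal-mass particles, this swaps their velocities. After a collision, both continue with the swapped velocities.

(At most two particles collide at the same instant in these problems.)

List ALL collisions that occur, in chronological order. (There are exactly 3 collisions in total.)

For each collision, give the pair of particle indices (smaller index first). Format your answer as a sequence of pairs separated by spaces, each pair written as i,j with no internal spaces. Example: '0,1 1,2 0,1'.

Collision at t=1/2: particles 0 and 1 swap velocities; positions: p0=7/2 p1=7/2 p2=9/2 p3=11; velocities now: v0=-3 v1=-1 v2=-3 v3=-2
Collision at t=1: particles 1 and 2 swap velocities; positions: p0=2 p1=3 p2=3 p3=10; velocities now: v0=-3 v1=-3 v2=-1 v3=-2
Collision at t=8: particles 2 and 3 swap velocities; positions: p0=-19 p1=-18 p2=-4 p3=-4; velocities now: v0=-3 v1=-3 v2=-2 v3=-1

Answer: 0,1 1,2 2,3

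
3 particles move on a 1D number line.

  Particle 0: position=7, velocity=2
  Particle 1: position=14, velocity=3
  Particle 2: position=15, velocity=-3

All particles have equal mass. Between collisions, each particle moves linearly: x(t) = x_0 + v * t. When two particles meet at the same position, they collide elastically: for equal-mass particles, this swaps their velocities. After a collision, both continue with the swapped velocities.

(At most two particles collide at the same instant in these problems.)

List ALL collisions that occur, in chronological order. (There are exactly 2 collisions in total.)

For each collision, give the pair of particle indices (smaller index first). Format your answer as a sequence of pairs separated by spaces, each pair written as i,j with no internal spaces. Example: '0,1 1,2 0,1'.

Collision at t=1/6: particles 1 and 2 swap velocities; positions: p0=22/3 p1=29/2 p2=29/2; velocities now: v0=2 v1=-3 v2=3
Collision at t=8/5: particles 0 and 1 swap velocities; positions: p0=51/5 p1=51/5 p2=94/5; velocities now: v0=-3 v1=2 v2=3

Answer: 1,2 0,1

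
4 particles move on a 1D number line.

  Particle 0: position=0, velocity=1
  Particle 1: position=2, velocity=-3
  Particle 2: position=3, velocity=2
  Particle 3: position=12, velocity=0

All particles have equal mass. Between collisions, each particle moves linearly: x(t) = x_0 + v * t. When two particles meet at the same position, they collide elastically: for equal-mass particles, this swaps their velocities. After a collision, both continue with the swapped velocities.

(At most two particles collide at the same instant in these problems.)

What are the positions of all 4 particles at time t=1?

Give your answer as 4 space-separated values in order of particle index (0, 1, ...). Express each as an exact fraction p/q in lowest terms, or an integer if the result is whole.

Answer: -1 1 5 12

Derivation:
Collision at t=1/2: particles 0 and 1 swap velocities; positions: p0=1/2 p1=1/2 p2=4 p3=12; velocities now: v0=-3 v1=1 v2=2 v3=0
Advance to t=1 (no further collisions before then); velocities: v0=-3 v1=1 v2=2 v3=0; positions = -1 1 5 12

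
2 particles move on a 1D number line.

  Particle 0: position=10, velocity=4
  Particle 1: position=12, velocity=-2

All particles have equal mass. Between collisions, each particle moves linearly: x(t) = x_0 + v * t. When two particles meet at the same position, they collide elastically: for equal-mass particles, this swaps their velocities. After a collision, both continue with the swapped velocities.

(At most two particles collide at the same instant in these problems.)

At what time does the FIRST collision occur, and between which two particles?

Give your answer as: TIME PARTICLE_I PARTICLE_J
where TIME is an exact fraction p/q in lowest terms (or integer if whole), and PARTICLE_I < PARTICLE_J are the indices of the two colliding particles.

Answer: 1/3 0 1

Derivation:
Pair (0,1): pos 10,12 vel 4,-2 -> gap=2, closing at 6/unit, collide at t=1/3
Earliest collision: t=1/3 between 0 and 1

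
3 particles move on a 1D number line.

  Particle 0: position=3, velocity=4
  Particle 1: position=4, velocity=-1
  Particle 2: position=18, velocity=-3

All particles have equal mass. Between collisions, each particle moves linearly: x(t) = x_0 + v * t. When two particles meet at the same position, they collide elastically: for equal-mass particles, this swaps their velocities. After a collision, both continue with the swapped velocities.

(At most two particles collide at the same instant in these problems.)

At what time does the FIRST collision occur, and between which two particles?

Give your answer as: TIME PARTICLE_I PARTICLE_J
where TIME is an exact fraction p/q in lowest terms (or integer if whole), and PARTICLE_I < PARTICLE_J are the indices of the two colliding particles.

Answer: 1/5 0 1

Derivation:
Pair (0,1): pos 3,4 vel 4,-1 -> gap=1, closing at 5/unit, collide at t=1/5
Pair (1,2): pos 4,18 vel -1,-3 -> gap=14, closing at 2/unit, collide at t=7
Earliest collision: t=1/5 between 0 and 1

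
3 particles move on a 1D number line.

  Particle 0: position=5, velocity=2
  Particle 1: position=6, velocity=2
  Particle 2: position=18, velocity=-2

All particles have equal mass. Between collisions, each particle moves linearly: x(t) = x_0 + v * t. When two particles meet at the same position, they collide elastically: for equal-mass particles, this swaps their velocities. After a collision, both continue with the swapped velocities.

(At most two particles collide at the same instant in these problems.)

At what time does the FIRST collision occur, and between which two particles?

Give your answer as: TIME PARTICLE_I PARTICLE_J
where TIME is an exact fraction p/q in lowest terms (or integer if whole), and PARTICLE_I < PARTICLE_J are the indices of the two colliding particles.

Pair (0,1): pos 5,6 vel 2,2 -> not approaching (rel speed 0 <= 0)
Pair (1,2): pos 6,18 vel 2,-2 -> gap=12, closing at 4/unit, collide at t=3
Earliest collision: t=3 between 1 and 2

Answer: 3 1 2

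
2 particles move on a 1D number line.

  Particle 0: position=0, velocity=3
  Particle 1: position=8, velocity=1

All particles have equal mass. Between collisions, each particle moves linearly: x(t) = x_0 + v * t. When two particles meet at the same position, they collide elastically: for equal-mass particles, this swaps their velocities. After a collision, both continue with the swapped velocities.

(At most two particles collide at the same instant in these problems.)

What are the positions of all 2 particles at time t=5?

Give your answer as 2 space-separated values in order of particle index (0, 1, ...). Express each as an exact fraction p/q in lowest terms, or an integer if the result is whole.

Answer: 13 15

Derivation:
Collision at t=4: particles 0 and 1 swap velocities; positions: p0=12 p1=12; velocities now: v0=1 v1=3
Advance to t=5 (no further collisions before then); velocities: v0=1 v1=3; positions = 13 15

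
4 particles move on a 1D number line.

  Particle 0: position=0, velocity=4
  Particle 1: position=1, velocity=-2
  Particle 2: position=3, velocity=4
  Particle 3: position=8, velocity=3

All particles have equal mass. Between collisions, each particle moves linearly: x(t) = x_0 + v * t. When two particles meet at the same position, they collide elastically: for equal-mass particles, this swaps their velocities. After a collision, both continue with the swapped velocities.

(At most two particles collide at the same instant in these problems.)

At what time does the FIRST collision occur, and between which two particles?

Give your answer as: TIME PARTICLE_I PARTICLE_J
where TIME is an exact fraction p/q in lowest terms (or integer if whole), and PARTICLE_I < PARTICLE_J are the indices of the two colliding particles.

Answer: 1/6 0 1

Derivation:
Pair (0,1): pos 0,1 vel 4,-2 -> gap=1, closing at 6/unit, collide at t=1/6
Pair (1,2): pos 1,3 vel -2,4 -> not approaching (rel speed -6 <= 0)
Pair (2,3): pos 3,8 vel 4,3 -> gap=5, closing at 1/unit, collide at t=5
Earliest collision: t=1/6 between 0 and 1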